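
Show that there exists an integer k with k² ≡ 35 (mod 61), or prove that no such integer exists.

Apply Euler's criterion with the prime 61: 35 is a quadratic residue iff 35^30 ≡ 1 (mod 61), and a non-residue iff it is ≡ −1.
Squaring successively (mod 61): 35^2 = 1225 ≡ 5; 35^4 ≡ 5² = 25 ≡ 25; 35^8 ≡ 25² = 625 ≡ 15; 35^16 ≡ 15² = 225 ≡ 42.
Since 30 = 16 + 8 + 4 + 2, 35^30 ≡ 42 · 15 · 25 · 5; multiplying out mod 61: 42·15 = 630 ≡ 20, then 20·25 = 500 ≡ 12, then 12·5 = 60 ≡ 60. Thus 35^30 ≡ 60 ≡ −1 (mod 61).
The value −1 means 35 is a non-residue modulo 61, so k² ≡ 35 (mod 61) is impossible.

No such integer exists.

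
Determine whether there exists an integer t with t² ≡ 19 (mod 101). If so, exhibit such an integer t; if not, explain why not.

t = 25

Take t = 25. Then 25² = 625 = 6·101 + 19, so 25² ≡ 19 (mod 101).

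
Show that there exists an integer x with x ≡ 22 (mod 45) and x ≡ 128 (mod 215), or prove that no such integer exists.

gcd(45, 215) = 5. If x ≡ 22 (mod 45) and x ≡ 128 (mod 215), then x ≡ 22 (mod 5) and x ≡ 128 (mod 5).
However 22 ≡ 2 and 128 ≡ 3 (mod 5), and 2 ≠ 3.
Therefore no such x exists.

No, no such integer exists.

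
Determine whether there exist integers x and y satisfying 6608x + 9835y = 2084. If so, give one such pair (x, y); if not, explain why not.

No, no such integers exist.

Any value of 6608x + 9835y is a multiple of gcd(6608, 9835) = 7.
However 2084 leaves remainder 5 on division by 7.
Hence no integers x, y satisfy the equation.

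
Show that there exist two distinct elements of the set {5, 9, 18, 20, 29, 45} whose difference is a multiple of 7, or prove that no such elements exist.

There is no such pair.

Residues mod 7: 5↦5, 9↦2, 18↦4, 20↦6, 29↦1, 45↦3.
All 6 residues are distinct, so no two elements differ by a multiple of 7.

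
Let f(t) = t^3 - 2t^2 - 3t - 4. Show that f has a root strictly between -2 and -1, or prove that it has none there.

No.

f(-2) = -14 and f(-1) = -4, both negative, so a sign-change argument is unavailable; we show f keeps this sign on the whole interval.
Shift to the endpoint -1: with t = -1 − u (0 < u < 1), one computes f(-1 − u) = -u^3 - 5u^2 - 4u - 4.
All 4 nonzero coefficients of this polynomial in u are negative; hence for u > 0 the value is a sum of negative terms (the constant -4 among them).
So f is strictly negative on (-2, -1); no root exists in the interval.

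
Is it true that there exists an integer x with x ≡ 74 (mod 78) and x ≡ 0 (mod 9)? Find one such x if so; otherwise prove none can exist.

gcd(78, 9) = 3. If x ≡ 74 (mod 78) and x ≡ 0 (mod 9), then x ≡ 74 (mod 3) and x ≡ 0 (mod 3).
But 74 mod 3 = 2 while 0 mod 3 = 0, a contradiction.
So no integer satisfies both congruences.

No, no such integer exists.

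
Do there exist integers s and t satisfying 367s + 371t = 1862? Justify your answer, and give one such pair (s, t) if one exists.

Since gcd(367, 371) = 1, every integer is an integer combination of 367 and 371.
Euclidean algorithm: 371 = 1·367 + 4, 367 = 91·4 + 3, 4 = 1·3 + 1, 3 = 3·1 + 0.
Working back up the chain: 1 = 4 − 1·3 = 4 − (367 − 91·4) = −367 + 92·4 = −367 + 92·(371 − 1·367) = 92·371 − 93·367. So 367·(-93) + 371·92 = 1.
Scaling by 1862 gives the particular solution (s, t) = (-173166, 171304).
Shifting by a multiple of (371, −367) keeps it a solution: s = -173166 + 467·371 = 91, t = 171304 − 467·367 = -85.
Check: 367·91 + 371·(-85) = 33397 − 31535 = 1862. ✓

s = 91, t = -85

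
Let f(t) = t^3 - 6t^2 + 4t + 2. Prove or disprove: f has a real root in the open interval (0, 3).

f(0) = 2 and f(3) = -13, which have opposite signs.
f is continuous everywhere (it is a polynomial), in particular on [0, 3].
By the Intermediate Value Theorem f must vanish at some point of (0, 3).

Yes, f has a root in the interval.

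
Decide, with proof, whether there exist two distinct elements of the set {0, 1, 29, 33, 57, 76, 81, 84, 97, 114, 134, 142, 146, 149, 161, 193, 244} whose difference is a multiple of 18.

There is no such pair.

Residues mod 18: 0↦0, 1↦1, 29↦11, 33↦15, 57↦3, 76↦4, 81↦9, 84↦12, 97↦7, 114↦6, 134↦8, 142↦16, 146↦2, 149↦5, 161↦17, 193↦13, 244↦10.
No residue repeats among the 17 elements, so no pair has difference ≡ 0 (mod 18).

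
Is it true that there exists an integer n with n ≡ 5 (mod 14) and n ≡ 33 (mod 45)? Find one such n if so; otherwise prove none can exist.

n = 33

Since 14 and 45 share no common factor, CRT says the pair of congruences has a solution (unique mod 630).
Any solution of the first congruence is n = 5 + 14t; substituting into the second, 14t ≡ 33 − 5 ≡ 28 (mod 45).
Note 14·29 = 406 ≡ 1 (mod 45) (as 406 − 1 = 9·45), so 14⁻¹ ≡ 29.
Therefore t ≡ 29·28 = 812 ≡ 2 (mod 45).
Taking t = 2 gives n = 5 + 14·2 = 33.
Indeed 33 ≡ 5 (mod 14) and 33 ≡ 33 (mod 45).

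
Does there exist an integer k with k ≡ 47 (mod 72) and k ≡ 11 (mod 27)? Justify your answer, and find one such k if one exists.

k = 119

gcd(72, 27) = 9. A simultaneous solution exists iff 47 ≡ 11 (mod 9); here 47 mod 9 = 2 = 11 mod 9, so it does.
List candidates k ≡ 47 (mod 72): 47, 119. Modulo 27 these are 20, 11; 119 gives 11 as required.
Indeed 119 ≡ 47 (mod 72) and 119 ≡ 11 (mod 27).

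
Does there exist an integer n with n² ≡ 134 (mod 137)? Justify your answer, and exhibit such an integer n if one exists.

Apply Euler's criterion with the prime 137: 134 is a quadratic residue iff 134^68 ≡ 1 (mod 137), and a non-residue iff it is ≡ −1.
Squaring successively (mod 137): 134^2 = 17956 ≡ 9; 134^4 ≡ 9² = 81 ≡ 81; 134^8 ≡ 81² = 6561 ≡ 122; 134^16 ≡ 122² = 14884 ≡ 88; 134^32 ≡ 88² = 7744 ≡ 72; 134^64 ≡ 72² = 5184 ≡ 115.
Since 68 = 64 + 4, 134^68 ≡ 115 · 81; multiplying out mod 137: 115·81 = 9315 ≡ 136. Thus 134^68 ≡ 136 ≡ −1 (mod 137).
The value −1 means 134 is a non-residue modulo 137, so n² ≡ 134 (mod 137) is impossible.

No, no such integer exists.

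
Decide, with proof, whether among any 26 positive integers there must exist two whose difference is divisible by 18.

Yes.

Partition the integers by their residue mod 18; there are 18 classes.
Placing 26 integers into 18 classes, some class receives at least two — say a and b.
Equal remainders mean a − b ≡ 0 (mod 18), so 18 divides their difference.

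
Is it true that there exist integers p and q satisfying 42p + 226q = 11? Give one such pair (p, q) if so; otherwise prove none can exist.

Any value of 42p + 226q is a multiple of gcd(42, 226) = 2.
However 11 leaves remainder 1 on division by 2.
Therefore 42p + 226q = 11 has no solution in integers.

No such integers exist.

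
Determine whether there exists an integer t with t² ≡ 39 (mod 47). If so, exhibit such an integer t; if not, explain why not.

No, no such integer exists.

47 is prime, so by Euler's criterion 39 is a square mod 47 iff 39^((47−1)/2) = 39^23 ≡ 1 (mod 47).
Repeated squaring mod 47: 39^2 = 1521 ≡ 17; 39^4 ≡ 17² = 289 ≡ 7; 39^8 ≡ 7² = 49 ≡ 2; 39^16 ≡ 2² = 4 ≡ 4.
Since 23 = 16 + 4 + 2 + 1, 39^23 ≡ 4 · 7 · 17 · 39; multiplying out mod 47: 4·7 = 28 ≡ 28, then 28·17 = 476 ≡ 6, then 6·39 = 234 ≡ 46. Thus 39^23 ≡ 46 ≡ −1 (mod 47).
By Euler's criterion 39 is a quadratic non-residue mod 47: no t satisfies t² ≡ 39 (mod 47).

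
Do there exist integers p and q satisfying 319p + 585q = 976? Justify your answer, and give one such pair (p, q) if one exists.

Since gcd(319, 585) = 1, every integer is an integer combination of 319 and 585.
Dividing repeatedly: 585 = 1·319 + 266, 319 = 1·266 + 53, 266 = 5·53 + 1, 53 = 53·1 + 0.
Unwinding: 1 = 266 − 5·53 = 266 − 5·(319 − 1·266) = −5·319 + 6·266 = −5·319 + 6·(585 − 1·319) = 6·585 − 11·319, i.e. 319·(-11) + 585·6 = 1.
Times 976: 319·(-10736) + 585·5856 = 976, so (-10736, 5856) solves it.
The general solution is p = -10736 + 585k, q = 5856 − 319k; taking k = 19 gives the smaller pair p = 379, q = -205.
Indeed 319·379 + 585·(-205) = 120901 − 119925 = 976.

p = 379, q = -205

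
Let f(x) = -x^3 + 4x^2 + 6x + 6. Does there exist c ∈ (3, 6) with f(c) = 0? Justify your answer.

f(3) = 33 and f(6) = -30, which have opposite signs.
Since f is a polynomial it is continuous on [3, 6].
By the Intermediate Value Theorem, f takes the value 0 somewhere in the open interval.

Yes, f has a root in the interval.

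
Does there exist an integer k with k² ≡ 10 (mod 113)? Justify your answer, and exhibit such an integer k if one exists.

No, no such integer exists.

Apply Euler's criterion with the prime 113: 10 is a quadratic residue iff 10^56 ≡ 1 (mod 113), and a non-residue iff it is ≡ −1.
Repeated squaring mod 113: 10^2 = 100 ≡ 100; 10^4 ≡ 100² = 10000 ≡ 56; 10^8 ≡ 56² = 3136 ≡ 85; 10^16 ≡ 85² = 7225 ≡ 106; 10^32 ≡ 106² = 11236 ≡ 49.
Since 56 = 32 + 16 + 8, 10^56 ≡ 49 · 106 · 85; multiplying out mod 113: 49·106 = 5194 ≡ 109, then 109·85 = 9265 ≡ 112. Thus 10^56 ≡ 112 ≡ −1 (mod 113).
By Euler's criterion 10 is a quadratic non-residue mod 113: no k satisfies k² ≡ 10 (mod 113).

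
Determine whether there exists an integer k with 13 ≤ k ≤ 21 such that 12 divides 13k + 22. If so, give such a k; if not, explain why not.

k = 14

At k = 13 the value 191 is not a multiple of 12. k = 14 works, since 13·14 + 22 = 204 = 17·12.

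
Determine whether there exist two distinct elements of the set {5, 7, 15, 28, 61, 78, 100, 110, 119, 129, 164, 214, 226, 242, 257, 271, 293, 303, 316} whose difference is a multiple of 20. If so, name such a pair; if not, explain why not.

No such pair exists.

Residues mod 20: 5↦5, 7↦7, 15↦15, 28↦8, 61↦1, 78↦18, 100↦0, 110↦10, 119↦19, 129↦9, 164↦4, 214↦14, 226↦6, 242↦2, 257↦17, 271↦11, 293↦13, 303↦3, 316↦16.
No residue repeats among the 19 elements, so no pair has difference ≡ 0 (mod 20).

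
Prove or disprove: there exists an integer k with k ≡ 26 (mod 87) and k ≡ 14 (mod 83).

Since 87 and 83 share no common factor, CRT says the pair of congruences has a solution (unique mod 7221).
Write k = 26 + 87t and require 26 + 87t ≡ 14 (mod 83), i.e. 87t ≡ 71 (mod 83).
87 ≡ 4 (mod 83), so this reads 4t ≡ 71 (mod 83). To invert 4 modulo 83: 83 = 20·4 + 3, 4 = 1·3 + 1, 3 = 3·1 + 0, and unwinding, 1 = 4 − 1·3 = 4 − (83 − 20·4) = −83 + 21·4. Thus 4⁻¹ ≡ 21 (mod 83).
Multiplying by 21: t ≡ 21·71 = 1491 ≡ 80 (mod 83).
Taking t = 80 gives k = 26 + 87·80 = 6986.
Check: 6986 mod 87 = 26, 6986 mod 83 = 14. ✓

k = 6986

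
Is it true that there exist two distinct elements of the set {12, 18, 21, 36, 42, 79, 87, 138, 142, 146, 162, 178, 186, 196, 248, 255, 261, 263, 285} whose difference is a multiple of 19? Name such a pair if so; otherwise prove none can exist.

No such pair exists.

Reduce each element modulo 19: 12↦12, 18↦18, 21↦2, 36↦17, 42↦4, 79↦3, 87↦11, 138↦5, 142↦9, 146↦13, 162↦10, 178↦7, 186↦15, 196↦6, 248↦1, 255↦8, 261↦14, 263↦16, 285↦0.
These 19 residues are pairwise different, hence no difference of two elements is divisible by 19.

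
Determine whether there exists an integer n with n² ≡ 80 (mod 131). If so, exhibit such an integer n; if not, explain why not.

Take n = 92. Then 92² = 8464 = 64·131 + 80, so 92² ≡ 80 (mod 131).

n = 92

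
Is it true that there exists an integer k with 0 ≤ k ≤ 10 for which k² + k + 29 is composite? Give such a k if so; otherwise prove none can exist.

k = 7

At k = 7: 7² + 7 + 29 = 85 = 5·17, which is composite.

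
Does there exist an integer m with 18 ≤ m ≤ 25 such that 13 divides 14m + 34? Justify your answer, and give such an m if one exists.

m = 18

m = 18 works, since 14·18 + 34 = 286 = 22·13.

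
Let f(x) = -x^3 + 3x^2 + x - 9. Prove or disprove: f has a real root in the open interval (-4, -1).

f(-4) = 99 and f(-1) = -6, which have opposite signs.
As a polynomial, f is continuous on every closed interval.
By the Intermediate Value Theorem, f takes the value 0 somewhere in the open interval.

Yes, f has a root in the interval.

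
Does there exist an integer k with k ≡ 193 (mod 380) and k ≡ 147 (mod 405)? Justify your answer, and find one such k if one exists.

There is no such integer.

Both moduli are multiples of 5 = gcd(380, 405), so any solution would satisfy k ≡ 193 and k ≡ 147 modulo 5 simultaneously.
However 193 ≡ 3 and 147 ≡ 2 (mod 5), and 3 ≠ 2.
Therefore no such k exists.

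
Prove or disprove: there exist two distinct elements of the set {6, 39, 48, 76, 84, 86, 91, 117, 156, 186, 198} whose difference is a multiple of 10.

Reduce each element mod 10: 6↦6, 39↦9, 48↦8, 76↦6, 84↦4, 86↦6, 91↦1, 117↦7, 156↦6, 186↦6, 198↦8. The residue 6 repeats (at 6 and 76), and 76 − 6 = 70 = 7·10.

Yes: 6 and 76.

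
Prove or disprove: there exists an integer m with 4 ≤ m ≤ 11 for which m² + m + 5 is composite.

At m = 5: 5² + 5 + 5 = 35 = 5·7, which is composite.

m = 5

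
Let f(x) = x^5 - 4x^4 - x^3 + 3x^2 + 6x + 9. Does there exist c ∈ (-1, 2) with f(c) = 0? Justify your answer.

f(-1) = 2 and f(2) = -7, which have opposite signs.
Since f is a polynomial it is continuous on [-1, 2].
By the Intermediate Value Theorem f must vanish at some point of (-1, 2).

Such a root exists.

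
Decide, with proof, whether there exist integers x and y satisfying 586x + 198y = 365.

No, no such integers exist.

gcd(586, 198) = 2, so every integer of the form 586x + 198y is a multiple of 2.
But 365 = 2·182 + 1, so 2 ∤ 365.
Hence no integers x, y satisfy the equation.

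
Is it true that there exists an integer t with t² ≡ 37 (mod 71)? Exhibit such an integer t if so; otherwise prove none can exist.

t = 45

t = 45 works: 45² = 2025, and 2025 − 37 = 1988 = 28·71.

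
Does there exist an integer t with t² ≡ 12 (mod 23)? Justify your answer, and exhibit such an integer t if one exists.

Take t = 14. Then 14² = 196 = 8·23 + 12, so 14² ≡ 12 (mod 23).

t = 14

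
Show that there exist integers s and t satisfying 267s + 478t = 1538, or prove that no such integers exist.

267 and 478 are coprime, so 267s + 478t ranges over all of ℤ.
Run the Euclidean algorithm on 478 and 267: 478 = 1·267 + 211, 267 = 1·211 + 56, 211 = 3·56 + 43, 56 = 1·43 + 13, 43 = 3·13 + 4, 13 = 3·4 + 1, 4 = 4·1 + 0.
Unwinding: 1 = 13 − 3·4 = 13 − 3·(43 − 3·13) = −3·43 + 10·13 = −3·43 + 10·(56 − 1·43) = 10·56 − 13·43 = 10·56 − 13·(211 − 3·56) = −13·211 + 49·56 = −13·211 + 49·(267 − 1·211) = 49·267 − 62·211 = 49·267 − 62·(478 − 1·267) = −62·478 + 111·267, i.e. 267·111 + 478·(-62) = 1.
Multiplying through by 1538: s = 111·1538 = 170718, t = (-62)·1538 = -95356 is a solution.
Subtracting 357·478 from s and adding 357·267 to t gives the tidier solution (72, -37).
Check: 267·72 + 478·(-37) = 19224 − 17686 = 1538. ✓

s = 72, t = -37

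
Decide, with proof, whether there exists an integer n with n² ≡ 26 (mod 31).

There is no such integer.

Apply Euler's criterion with the prime 31: 26 is a quadratic residue iff 26^15 ≡ 1 (mod 31), and a non-residue iff it is ≡ −1.
Squaring successively (mod 31): 26^2 = 676 ≡ 25; 26^4 ≡ 25² = 625 ≡ 5; 26^8 ≡ 5² = 25 ≡ 25.
Since 15 = 8 + 4 + 2 + 1, 26^15 ≡ 25 · 5 · 25 · 26; multiplying out mod 31: 25·5 = 125 ≡ 1, then 1·25 = 25 ≡ 25, then 25·26 = 650 ≡ 30. Thus 26^15 ≡ 30 ≡ −1 (mod 31).
By Euler's criterion 26 is a quadratic non-residue mod 31: no n satisfies n² ≡ 26 (mod 31).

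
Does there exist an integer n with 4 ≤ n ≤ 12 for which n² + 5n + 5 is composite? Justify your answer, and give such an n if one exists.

At n = 10: 10² + 5·10 + 5 = 155 = 5·31, which is composite.

n = 10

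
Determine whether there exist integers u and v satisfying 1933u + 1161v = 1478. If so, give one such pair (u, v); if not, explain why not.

Since gcd(1933, 1161) = 1, every integer is an integer combination of 1933 and 1161.
Run the Euclidean algorithm on 1933 and 1161: 1933 = 1·1161 + 772, 1161 = 1·772 + 389, 772 = 1·389 + 383, 389 = 1·383 + 6, 383 = 63·6 + 5, 6 = 1·5 + 1, 5 = 5·1 + 0.
Back-substituting, 1 = 6 − 1·5 = 6 − (383 − 63·6) = −383 + 64·6 = −383 + 64·(389 − 1·383) = 64·389 − 65·383 = 64·389 − 65·(772 − 1·389) = −65·772 + 129·389 = −65·772 + 129·(1161 − 1·772) = 129·1161 − 194·772 = 129·1161 − 194·(1933 − 1·1161) = −194·1933 + 323·1161; that is, 1933·(-194) + 1161·323 = 1.
Times 1478: 1933·(-286732) + 1161·477394 = 1478, so (-286732, 477394) solves it.
Adding 247·1161 to u and subtracting 247·1933 from v gives the tidier solution (35, -57).
Indeed 1933·35 + 1161·(-57) = 67655 − 66177 = 1478.

u = 35, v = -57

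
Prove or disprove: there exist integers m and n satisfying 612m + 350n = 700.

Since gcd(612, 350) = 2 and 700 = 2·350, Bézout's identity guarantees a solution.
Dividing through by 2 reduces the equation to 306m + 175n = 350.
Dividing repeatedly: 306 = 1·175 + 131, 175 = 1·131 + 44, 131 = 2·44 + 43, 44 = 1·43 + 1, 43 = 43·1 + 0.
Working back up the chain: 1 = 44 − 1·43 = 44 − (131 − 2·44) = −131 + 3·44 = −131 + 3·(175 − 1·131) = 3·175 − 4·131 = 3·175 − 4·(306 − 1·175) = −4·306 + 7·175. So 306·(-4) + 175·7 = 1.
Multiplying through by 350: m = (-4)·350 = -1400, n = 7·350 = 2450 is a solution.
Shifting by a multiple of (175, −306) keeps it a solution: m = -1400 + 8·175 = 0, n = 2450 − 8·306 = 2.
Indeed 612·0 + 350·2 = 0 + 700 = 700.

m = 0, n = 2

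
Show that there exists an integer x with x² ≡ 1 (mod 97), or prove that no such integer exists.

x = 96

Take x = 96. Then 96² = 9216 = 95·97 + 1, so 96² ≡ 1 (mod 97).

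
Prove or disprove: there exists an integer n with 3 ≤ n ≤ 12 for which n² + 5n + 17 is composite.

n = 8

At n = 8: 8² + 5·8 + 17 = 121 = 11·11, which is composite.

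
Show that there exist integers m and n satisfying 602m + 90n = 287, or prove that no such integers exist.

gcd(602, 90) = 2, so every integer of the form 602m + 90n is a multiple of 2.
But 287 = 2·143 + 1, so 2 ∤ 287.
Therefore 602m + 90n = 287 has no solution in integers.

No such integers exist.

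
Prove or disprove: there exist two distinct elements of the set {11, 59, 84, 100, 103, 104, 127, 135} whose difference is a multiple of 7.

Both 100 and 135 leave remainder 2 on division by 7; their difference 35 = 5·7 is a multiple of 7.

The pair (100, 135) works.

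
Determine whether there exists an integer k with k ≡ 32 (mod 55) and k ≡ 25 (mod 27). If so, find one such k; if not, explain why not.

k = 1132

Since 55 and 27 share no common factor, CRT says the pair of congruences has a solution (unique mod 1485).
Write k = 32 + 55t and require 32 + 55t ≡ 25 (mod 27), i.e. 55t ≡ 20 (mod 27).
55 ≡ 1 (mod 27), so this reads 1t ≡ 20 (mod 27). So t ≡ 20 (mod 27).
With t = 20: k = 32 + 55·20 = 1132.
Verify: 1132 = 20·55 + 32 and 1132 = 41·27 + 25. ✓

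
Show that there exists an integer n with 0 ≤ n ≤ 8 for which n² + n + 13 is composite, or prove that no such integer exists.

At n = 6: 6² + 6 + 13 = 55 = 5·11, which is composite.

n = 6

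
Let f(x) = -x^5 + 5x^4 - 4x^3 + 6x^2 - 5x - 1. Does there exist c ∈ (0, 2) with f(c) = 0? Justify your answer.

f(0) = -1 and f(2) = 29, which have opposite signs.
As a polynomial, f is continuous on every closed interval.
The Intermediate Value Theorem then guarantees some c ∈ (0, 2) with f(c) = 0.

Yes, f has a root in the interval.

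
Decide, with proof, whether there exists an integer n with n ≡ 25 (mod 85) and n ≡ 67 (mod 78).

gcd(85, 78) = 1, so the Chinese Remainder Theorem guarantees exactly one residue class mod 6630 satisfying both.
Write n = 25 + 85t and require 25 + 85t ≡ 67 (mod 78), i.e. 85t ≡ 42 (mod 78).
85 ≡ 7 (mod 78), so this reads 7t ≡ 42 (mod 78). Invert 7 mod 78 by the Euclidean algorithm: 78 = 11·7 + 1, 7 = 7·1 + 0; back-substituting, 1 = 78 − 11·7. Hence 7·(-11) ≡ 1, so 7⁻¹ ≡ -11 ≡ 67 (mod 78).
Multiplying by 67: t ≡ 67·42 = 2814 ≡ 6 (mod 78).
With t = 6: n = 25 + 85·6 = 535.
Check: 535 mod 85 = 25, 535 mod 78 = 67. ✓

n = 535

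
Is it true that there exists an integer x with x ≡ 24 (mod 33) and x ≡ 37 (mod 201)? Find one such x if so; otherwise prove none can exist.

Reduce both congruences modulo 3, which divides 33 and 201: they say x ≡ 24 (mod 3) and x ≡ 37 (mod 3).
However 24 ≡ 0 and 37 ≡ 1 (mod 3), and 0 ≠ 1.
Hence the system has no solution.

There is no such integer.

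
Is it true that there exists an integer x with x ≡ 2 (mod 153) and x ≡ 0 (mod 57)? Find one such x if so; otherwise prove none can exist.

Both moduli are multiples of 3 = gcd(153, 57), so any solution would satisfy x ≡ 2 and x ≡ 0 modulo 3 simultaneously.
However 2 ≡ 2 and 0 ≡ 0 (mod 3), and 2 ≠ 0.
Therefore no such x exists.

There is no such integer.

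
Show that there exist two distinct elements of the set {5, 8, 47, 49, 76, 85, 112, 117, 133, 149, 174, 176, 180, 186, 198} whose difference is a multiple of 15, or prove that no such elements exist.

There is no such pair.

Residues mod 15: 5↦5, 8↦8, 47↦2, 49↦4, 76↦1, 85↦10, 112↦7, 117↦12, 133↦13, 149↦14, 174↦9, 176↦11, 180↦0, 186↦6, 198↦3.
All 15 residues are distinct, so no two elements differ by a multiple of 15.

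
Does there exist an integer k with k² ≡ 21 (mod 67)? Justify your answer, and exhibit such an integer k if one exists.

Take k = 17. Then 17² = 289 = 4·67 + 21, so 17² ≡ 21 (mod 67).

k = 17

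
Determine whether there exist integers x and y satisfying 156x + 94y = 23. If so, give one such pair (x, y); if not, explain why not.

Any value of 156x + 94y is a multiple of gcd(156, 94) = 2.
But 23 = 2·11 + 1, so 2 ∤ 23.
So the equation is unsolvable over ℤ.

No, no such integers exist.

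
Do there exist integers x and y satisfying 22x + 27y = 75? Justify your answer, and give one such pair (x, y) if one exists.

Since gcd(22, 27) = 1, every integer is an integer combination of 22 and 27.
Run the Euclidean algorithm on 27 and 22: 27 = 1·22 + 5, 22 = 4·5 + 2, 5 = 2·2 + 1, 2 = 2·1 + 0.
Working back up the chain: 1 = 5 − 2·2 = 5 − 2·(22 − 4·5) = −2·22 + 9·5 = −2·22 + 9·(27 − 1·22) = 9·27 − 11·22. So 22·(-11) + 27·9 = 1.
Times 75: 22·(-825) + 27·675 = 75, so (-825, 675) solves it.
The general solution is x = -825 + 27k, y = 675 − 22k; taking k = 31 gives the smaller pair x = 12, y = -7.
Check: 22·12 + 27·(-7) = 264 − 189 = 75. ✓

x = 12, y = -7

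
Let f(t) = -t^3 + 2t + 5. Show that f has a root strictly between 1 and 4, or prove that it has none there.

f(1) = 6 and f(4) = -51, which have opposite signs.
Since f is a polynomial it is continuous on [1, 4].
By the Intermediate Value Theorem, f takes the value 0 somewhere in the open interval.

Such a root exists.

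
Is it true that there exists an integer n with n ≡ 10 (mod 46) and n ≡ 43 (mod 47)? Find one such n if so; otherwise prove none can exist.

The moduli 46 and 47 are coprime, so by the Chinese Remainder Theorem a unique solution modulo 2162 exists.
Any solution of the first congruence is n = 10 + 46t; substituting into the second, 46t ≡ 43 − 10 ≡ 33 (mod 47).
To invert 46 modulo 47: 47 = 1·46 + 1, 46 = 46·1 + 0, and unwinding, 1 = 47 − 1·46. Thus 46⁻¹ ≡ -1 ≡ 46 (mod 47).
Therefore t ≡ 46·33 = 1518 ≡ 14 (mod 47).
Taking t = 14 gives n = 10 + 46·14 = 654.
Check: 654 mod 46 = 10, 654 mod 47 = 43. ✓

n = 654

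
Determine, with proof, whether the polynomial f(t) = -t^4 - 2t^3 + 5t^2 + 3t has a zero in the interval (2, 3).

No such root exists.

f(2) = -6 and f(3) = -81, both negative, so a sign-change argument is unavailable; we show f keeps this sign on the whole interval.
Shift to the endpoint 2: with t = 2 + u (0 < u < 1), one computes f(2 + u) = -u^4 - 10u^3 - 31u^2 - 33u - 6.
The nonzero coefficients here are all negative, so for u > 0 every term is negative (or zero), and the constant term -6 is strictly negative.
Therefore f(t) < 0 throughout (2, 3), and f has no zero there.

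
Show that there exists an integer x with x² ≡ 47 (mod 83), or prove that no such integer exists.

Apply Euler's criterion with the prime 83: 47 is a quadratic residue iff 47^41 ≡ 1 (mod 83), and a non-residue iff it is ≡ −1.
Repeated squaring mod 83: 47^2 = 2209 ≡ 51; 47^4 ≡ 51² = 2601 ≡ 28; 47^8 ≡ 28² = 784 ≡ 37; 47^16 ≡ 37² = 1369 ≡ 41; 47^32 ≡ 41² = 1681 ≡ 21.
Since 41 = 32 + 8 + 1, 47^41 ≡ 21 · 37 · 47; multiplying out mod 83: 21·37 = 777 ≡ 30, then 30·47 = 1410 ≡ 82. Thus 47^41 ≡ 82 ≡ −1 (mod 83).
By Euler's criterion 47 is a quadratic non-residue mod 83: no x satisfies x² ≡ 47 (mod 83).

No, no such integer exists.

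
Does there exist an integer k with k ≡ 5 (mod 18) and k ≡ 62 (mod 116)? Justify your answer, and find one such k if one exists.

Reduce both congruences modulo 2, which divides 18 and 116: they say k ≡ 5 (mod 2) and k ≡ 62 (mod 2).
These are incompatible: 5 − 62 = -57 is not divisible by 2.
So no integer satisfies both congruences.

There is no such integer.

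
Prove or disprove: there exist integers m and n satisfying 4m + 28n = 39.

No such integers exist.

Any value of 4m + 28n is a multiple of gcd(4, 28) = 4.
However 39 leaves remainder 3 on division by 4.
Therefore 4m + 28n = 39 has no solution in integers.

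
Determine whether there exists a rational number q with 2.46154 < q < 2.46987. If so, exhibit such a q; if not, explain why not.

Look for a denominator N such that an integer falls strictly between N·2.46154 and N·2.46987. N = 15 works: 15·2.46154 = 36.92310 < 37 < 37.04805 = 15·2.46987.
Dividing back, 2.46154 < 37/15 < 2.46987, and 37/15 is rational.

q = 37/15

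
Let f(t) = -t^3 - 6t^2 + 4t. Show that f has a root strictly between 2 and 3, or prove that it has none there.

f(2) = -24 and f(3) = -69, both negative, so a sign-change argument is unavailable; we show f keeps this sign on the whole interval.
Shift to the endpoint 2: with t = 2 + u (0 < u < 1), one computes f(2 + u) = -u^3 - 12u^2 - 32u - 24.
All 4 nonzero coefficients of this polynomial in u are negative; hence for u > 0 the value is a sum of negative terms (the constant -24 among them).
So f is strictly negative on (2, 3); no root exists in the interval.

f has no root in that interval.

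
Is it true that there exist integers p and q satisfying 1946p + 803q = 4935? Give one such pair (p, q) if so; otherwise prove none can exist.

1946 and 803 are coprime, so 1946p + 803q ranges over all of ℤ.
Dividing repeatedly: 1946 = 2·803 + 340, 803 = 2·340 + 123, 340 = 2·123 + 94, 123 = 1·94 + 29, 94 = 3·29 + 7, 29 = 4·7 + 1, 7 = 7·1 + 0.
Back-substituting, 1 = 29 − 4·7 = 29 − 4·(94 − 3·29) = −4·94 + 13·29 = −4·94 + 13·(123 − 1·94) = 13·123 − 17·94 = 13·123 − 17·(340 − 2·123) = −17·340 + 47·123 = −17·340 + 47·(803 − 2·340) = 47·803 − 111·340 = 47·803 − 111·(1946 − 2·803) = −111·1946 + 269·803; that is, 1946·(-111) + 803·269 = 1.
Scaling by 4935 gives the particular solution (p, q) = (-547785, 1327515).
Shifting by a multiple of (803, −1946) keeps it a solution: p = -547785 + 683·803 = 664, q = 1327515 − 683·1946 = -1603.
Indeed 1946·664 + 803·(-1603) = 1292144 − 1287209 = 4935.

p = 664, q = -1603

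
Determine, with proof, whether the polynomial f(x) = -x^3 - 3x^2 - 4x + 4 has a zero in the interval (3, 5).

Evaluate at the endpoints: f(3) = -62, f(5) = -216 — same sign (negative).
The derivative f'(x) = -3x^2 - 6x - 4 is a quadratic with discriminant (-6)² − 4·(-3)·(-4) = -12 < 0; it never vanishes, so it is always negative (sign of the leading coefficient).
Hence f is strictly decreasing on ℝ, and in particular on [3, 5]. A strictly monotone function with same-sign endpoint values stays negative on the whole interval, so f has no zero in (3, 5).

No.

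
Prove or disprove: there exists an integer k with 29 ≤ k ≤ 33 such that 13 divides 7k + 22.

At k = 29, 7·29 + 22 = 225 ≡ 4 (mod 13), and each step in k adds 7, giving residues 4, 11, 5, 12, 6 for k = 29, 30, …, 33.
Since 0 is absent from this list, 13 ∤ 7k + 22 for every k with 29 ≤ k ≤ 33.

No, no such integer k in that range exists.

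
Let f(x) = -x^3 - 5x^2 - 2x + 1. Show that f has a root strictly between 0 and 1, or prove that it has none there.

Such a root exists.

f(0) = 1 and f(1) = -7, which have opposite signs.
Since f is a polynomial it is continuous on [0, 1].
By the Intermediate Value Theorem, f takes the value 0 somewhere in the open interval.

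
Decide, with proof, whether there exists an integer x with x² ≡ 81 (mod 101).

x = 9

Take x = 9. Then 9² = 81, and since 0 ≤ 81 < 101 this is already reduced: 9² ≡ 81 (mod 101).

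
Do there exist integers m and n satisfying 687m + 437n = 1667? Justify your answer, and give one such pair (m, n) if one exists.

m = 372, n = -581

Since gcd(687, 437) = 1, every integer is an integer combination of 687 and 437.
Run the Euclidean algorithm on 687 and 437: 687 = 1·437 + 250, 437 = 1·250 + 187, 250 = 1·187 + 63, 187 = 2·63 + 61, 63 = 1·61 + 2, 61 = 30·2 + 1, 2 = 2·1 + 0.
Back-substituting, 1 = 61 − 30·2 = 61 − 30·(63 − 1·61) = −30·63 + 31·61 = −30·63 + 31·(187 − 2·63) = 31·187 − 92·63 = 31·187 − 92·(250 − 1·187) = −92·250 + 123·187 = −92·250 + 123·(437 − 1·250) = 123·437 − 215·250 = 123·437 − 215·(687 − 1·437) = −215·687 + 338·437; that is, 687·(-215) + 437·338 = 1.
Scaling by 1667 gives the particular solution (m, n) = (-358405, 563446).
Shifting by a multiple of (437, −687) keeps it a solution: m = -358405 + 821·437 = 372, n = 563446 − 821·687 = -581.
Indeed 687·372 + 437·(-581) = 255564 − 253897 = 1667.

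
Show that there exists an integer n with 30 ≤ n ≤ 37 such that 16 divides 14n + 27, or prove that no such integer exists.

No, no such integer n in that range exists.

At n = 30, 14·30 + 27 = 447 ≡ 15 (mod 16), and each step in n adds 14, giving residues 15, 13, 11, 9, 7, 5, 3, 1 for n = 30, 31, …, 37.
None is 0, so 16 never divides 14n + 27 on this range.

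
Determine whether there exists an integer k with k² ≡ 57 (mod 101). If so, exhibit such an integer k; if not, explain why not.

101 is prime, so by Euler's criterion 57 is a square mod 101 iff 57^((101−1)/2) = 57^50 ≡ 1 (mod 101).
Squaring successively (mod 101): 57^2 = 3249 ≡ 17; 57^4 ≡ 17² = 289 ≡ 87; 57^8 ≡ 87² = 7569 ≡ 95; 57^16 ≡ 95² = 9025 ≡ 36; 57^32 ≡ 36² = 1296 ≡ 84.
Since 50 = 32 + 16 + 2, 57^50 ≡ 84 · 36 · 17; multiplying out mod 101: 84·36 = 3024 ≡ 95, then 95·17 = 1615 ≡ 100. Thus 57^50 ≡ 100 ≡ −1 (mod 101).
By Euler's criterion 57 is a quadratic non-residue mod 101: no k satisfies k² ≡ 57 (mod 101).

There is no such integer.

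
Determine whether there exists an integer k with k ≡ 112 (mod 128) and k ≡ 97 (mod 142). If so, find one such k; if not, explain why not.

Both moduli are multiples of 2 = gcd(128, 142), so any solution would satisfy k ≡ 112 and k ≡ 97 modulo 2 simultaneously.
These are incompatible: 112 − 97 = 15 is not divisible by 2.
Therefore no such k exists.

There is no such integer.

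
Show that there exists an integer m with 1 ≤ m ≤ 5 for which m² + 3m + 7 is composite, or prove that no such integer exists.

At m = 3: 3² + 3·3 + 7 = 25 = 5·5, which is composite.

m = 3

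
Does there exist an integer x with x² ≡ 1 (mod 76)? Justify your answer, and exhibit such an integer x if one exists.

x = 37

Take x = 37. Then 37² = 1369 = 18·76 + 1, so 37² ≡ 1 (mod 76).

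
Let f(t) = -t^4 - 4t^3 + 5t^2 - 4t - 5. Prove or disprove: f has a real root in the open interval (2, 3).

The endpoint values f(2) = -41 and f(3) = -161 are both negative. Claim: f(t) < 0 for every t in (2, 3).
Substitute t = 2 + u, where 0 < u < 1 on the interval. Expanding, f(2 + u) = -u^4 - 12u^3 - 43u^2 - 64u - 41.
All 5 nonzero coefficients of this polynomial in u are negative; hence for u > 0 the value is a sum of negative terms (the constant -41 among them).
So f is strictly negative on (2, 3); no root exists in the interval.

f has no root in that interval.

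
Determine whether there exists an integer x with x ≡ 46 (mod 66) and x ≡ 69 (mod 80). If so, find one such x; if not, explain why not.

There is no such integer.

gcd(66, 80) = 2. If x ≡ 46 (mod 66) and x ≡ 69 (mod 80), then x ≡ 46 (mod 2) and x ≡ 69 (mod 2).
These are incompatible: 46 − 69 = -23 is not divisible by 2.
Hence the system has no solution.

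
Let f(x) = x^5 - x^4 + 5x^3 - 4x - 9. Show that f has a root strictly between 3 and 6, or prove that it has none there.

f has no root in that interval.

f(3) = 276 and f(6) = 7527, both positive, so a sign-change argument is unavailable; we show f keeps this sign on the whole interval.
Substitute x = 3 + u, where 0 < u < 3 on the interval. Expanding, f(3 + u) = u^5 + 14u^4 + 83u^3 + 261u^2 + 428u + 276.
All 6 nonzero coefficients of this polynomial in u are positive; hence for u > 0 the value is a sum of positive terms (the constant 276 among them).
So f is strictly positive on (3, 6); no root exists in the interval.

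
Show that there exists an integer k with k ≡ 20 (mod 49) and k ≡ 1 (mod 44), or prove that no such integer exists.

k = 265

Since 49 and 44 share no common factor, CRT says the pair of congruences has a solution (unique mod 2156).
Write k = 20 + 49t and require 20 + 49t ≡ 1 (mod 44), i.e. 49t ≡ 25 (mod 44).
49 ≡ 5 (mod 44), so this reads 5t ≡ 25 (mod 44). Note 5·9 = 45 ≡ 1 (mod 44) (as 45 − 1 = 1·44), so 5⁻¹ ≡ 9.
Multiplying by 9: t ≡ 9·25 = 225 ≡ 5 (mod 44).
With t = 5: k = 20 + 49·5 = 265.
Check: 265 mod 49 = 20, 265 mod 44 = 1. ✓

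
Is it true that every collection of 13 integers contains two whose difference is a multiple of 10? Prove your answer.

Each integer lies in one of the 10 residue classes modulo 10.
With 13 integers and only 10 classes, the pigeonhole principle forces two of them, say a and b, into the same class.
Equal remainders mean a − b ≡ 0 (mod 10), so 10 divides their difference.

Yes, this is always true.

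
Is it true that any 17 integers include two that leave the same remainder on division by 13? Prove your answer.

Yes, this is always true.

There are exactly 13 possible remainders on division by 13.
Since 17 > 13, two of the 17 integers must share a residue class by the pigeonhole principle; call them a and b.
That is, a and b leave the same remainder on division by 13, as claimed.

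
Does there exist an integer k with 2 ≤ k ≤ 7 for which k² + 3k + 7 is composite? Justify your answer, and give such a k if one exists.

At k = 7: 7² + 3·7 + 7 = 77 = 7·11, which is composite.

k = 7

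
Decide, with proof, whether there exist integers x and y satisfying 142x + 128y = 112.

x = 8, y = -8

gcd(142, 128) = 2, and 2 divides 112, so integer solutions exist.
Dividing through by 2 reduces the equation to 71x + 64y = 56.
Dividing repeatedly: 71 = 1·64 + 7, 64 = 9·7 + 1, 7 = 7·1 + 0.
Working back up the chain: 1 = 64 − 9·7 = 64 − 9·(71 − 1·64) = −9·71 + 10·64. So 71·(-9) + 64·10 = 1.
Times 56: 71·(-504) + 64·560 = 56, so (-504, 560) solves it.
Adding 8·64 to x and subtracting 8·71 from y gives the tidier solution (8, -8).
Indeed 142·8 + 128·(-8) = 1136 − 1024 = 112.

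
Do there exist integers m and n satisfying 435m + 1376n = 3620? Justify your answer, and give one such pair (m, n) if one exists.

m = 1068, n = -335

Since gcd(435, 1376) = 1, every integer is an integer combination of 435 and 1376.
Euclidean algorithm: 1376 = 3·435 + 71, 435 = 6·71 + 9, 71 = 7·9 + 8, 9 = 1·8 + 1, 8 = 8·1 + 0.
Unwinding: 1 = 9 − 1·8 = 9 − (71 − 7·9) = −71 + 8·9 = −71 + 8·(435 − 6·71) = 8·435 − 49·71 = 8·435 − 49·(1376 − 3·435) = −49·1376 + 155·435, i.e. 435·155 + 1376·(-49) = 1.
Multiplying through by 3620: m = 155·3620 = 561100, n = (-49)·3620 = -177380 is a solution.
The general solution is m = 561100 + 1376k, n = -177380 − 435k; taking k = -407 gives the smaller pair m = 1068, n = -335.
Check: 435·1068 + 1376·(-335) = 464580 − 460960 = 3620. ✓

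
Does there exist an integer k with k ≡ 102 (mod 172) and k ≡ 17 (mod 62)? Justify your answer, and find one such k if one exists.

No, no such integer exists.

Both moduli are multiples of 2 = gcd(172, 62), so any solution would satisfy k ≡ 102 and k ≡ 17 modulo 2 simultaneously.
But 102 mod 2 = 0 while 17 mod 2 = 1, a contradiction.
Therefore no such k exists.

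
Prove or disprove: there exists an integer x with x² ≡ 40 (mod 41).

Take x = 32. Then 32² = 1024 = 24·41 + 40, so 32² ≡ 40 (mod 41).

x = 32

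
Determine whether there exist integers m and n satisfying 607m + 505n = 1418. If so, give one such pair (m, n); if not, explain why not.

Since gcd(607, 505) = 1, every integer is an integer combination of 607 and 505.
Dividing repeatedly: 607 = 1·505 + 102, 505 = 4·102 + 97, 102 = 1·97 + 5, 97 = 19·5 + 2, 5 = 2·2 + 1, 2 = 2·1 + 0.
Back-substituting, 1 = 5 − 2·2 = 5 − 2·(97 − 19·5) = −2·97 + 39·5 = −2·97 + 39·(102 − 1·97) = 39·102 − 41·97 = 39·102 − 41·(505 − 4·102) = −41·505 + 203·102 = −41·505 + 203·(607 − 1·505) = 203·607 − 244·505; that is, 607·203 + 505·(-244) = 1.
Multiplying through by 1418: m = 203·1418 = 287854, n = (-244)·1418 = -345992 is a solution.
Shifting by a multiple of (505, −607) keeps it a solution: m = 287854 − 570·505 = 4, n = -345992 + 570·607 = -2.
Check: 607·4 + 505·(-2) = 2428 − 1010 = 1418. ✓

m = 4, n = -2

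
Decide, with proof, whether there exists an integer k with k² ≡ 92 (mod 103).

k = 68 works: 68² = 4624, and 4624 − 92 = 4532 = 44·103.

k = 68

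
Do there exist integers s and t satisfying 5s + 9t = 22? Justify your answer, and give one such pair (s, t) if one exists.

s = 8, t = -2

5 and 9 are coprime, so 5s + 9t ranges over all of ℤ.
Run the Euclidean algorithm on 9 and 5: 9 = 1·5 + 4, 5 = 1·4 + 1, 4 = 4·1 + 0.
Unwinding: 1 = 5 − 1·4 = 5 − (9 − 1·5) = −9 + 2·5, i.e. 5·2 + 9·(-1) = 1.
Times 22: 5·44 + 9·(-22) = 22, so (44, -22) solves it.
The general solution is s = 44 + 9k, t = -22 − 5k; taking k = -4 gives the smaller pair s = 8, t = -2.
Indeed 5·8 + 9·(-2) = 40 − 18 = 22.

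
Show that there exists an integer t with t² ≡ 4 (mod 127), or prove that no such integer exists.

t = 125

Take t = 125. Then 125² = 15625 = 123·127 + 4, so 125² ≡ 4 (mod 127).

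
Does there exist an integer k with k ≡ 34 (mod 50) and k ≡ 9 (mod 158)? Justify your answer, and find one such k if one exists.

No, no such integer exists.

Reduce both congruences modulo 2, which divides 50 and 158: they say k ≡ 34 (mod 2) and k ≡ 9 (mod 2).
These are incompatible: 34 − 9 = 25 is not divisible by 2.
So no integer satisfies both congruences.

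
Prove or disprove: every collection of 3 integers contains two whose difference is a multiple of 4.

No; for instance {18, 19, 20} is a counterexample.

Take the 3 consecutive integers 18, 19, 20: their residues mod 4 are all distinct because 3 ≤ 4.
The differences between them range over 1, …, 2, none of which is divisible by 4.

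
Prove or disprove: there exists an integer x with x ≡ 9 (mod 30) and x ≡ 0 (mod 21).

The moduli are not coprime: gcd(30, 21) = 3. Compatibility requires 3 ∣ (0 − 9) = -9, which holds, so solutions exist.
The integers ≡ 9 (mod 30) are 9, 39, 69, 99, 129, 159, 189, …; their remainders mod 21 are 9, 18, 6, 15, 3, 12, 0, so x = 189 is the first that is ≡ 0 (mod 21).
Check: 189 mod 30 = 9, 189 mod 21 = 0. ✓

x = 189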